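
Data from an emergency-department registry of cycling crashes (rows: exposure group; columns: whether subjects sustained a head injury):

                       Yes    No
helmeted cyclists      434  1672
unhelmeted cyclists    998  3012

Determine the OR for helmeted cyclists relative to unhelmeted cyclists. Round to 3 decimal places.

OR = (434 × 3012) / (1672 × 998) = 1307208/1668656 ≈ 0.783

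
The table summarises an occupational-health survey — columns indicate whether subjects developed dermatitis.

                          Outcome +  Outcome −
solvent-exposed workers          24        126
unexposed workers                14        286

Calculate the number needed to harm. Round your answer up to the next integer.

NNH: 9

risk, solvent-exposed workers = 24/150 = 0.160000
risk, unexposed workers = 14/300 = 0.046667
absolute risk difference = 0.113333
1 / 0.113333 = 8.824 → round up → 9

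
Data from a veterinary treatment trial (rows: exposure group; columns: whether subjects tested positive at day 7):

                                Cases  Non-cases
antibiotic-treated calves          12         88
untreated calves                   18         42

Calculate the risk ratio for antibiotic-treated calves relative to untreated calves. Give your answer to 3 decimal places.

risk, antibiotic-treated calves = 12/100 = 0.1200
risk, untreated calves = 18/60 = 0.3000
RR = 0.1200 / 0.3000 = 0.400

0.400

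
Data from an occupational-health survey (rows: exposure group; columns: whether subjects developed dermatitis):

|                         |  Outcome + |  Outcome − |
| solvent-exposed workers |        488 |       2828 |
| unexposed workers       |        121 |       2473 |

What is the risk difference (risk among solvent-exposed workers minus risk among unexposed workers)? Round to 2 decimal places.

risk, solvent-exposed workers = 488/3316 = 0.14717
risk, unexposed workers = 121/2594 = 0.04665
risk difference = 0.14717 − 0.04665 = 0.10

0.10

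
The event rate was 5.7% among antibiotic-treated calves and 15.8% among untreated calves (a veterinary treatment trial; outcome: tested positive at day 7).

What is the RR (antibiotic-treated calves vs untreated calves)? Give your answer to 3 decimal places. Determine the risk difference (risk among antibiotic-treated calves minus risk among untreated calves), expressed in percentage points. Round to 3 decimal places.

RR = 0.0570 / 0.1580 = 0.361
risk difference = 0.0570 − 0.1580 = -0.1010 → -10.100 percentage points

RR = 0.361; RD = -10.100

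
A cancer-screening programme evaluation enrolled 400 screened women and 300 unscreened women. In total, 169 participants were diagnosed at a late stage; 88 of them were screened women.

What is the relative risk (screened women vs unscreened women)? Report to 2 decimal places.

screened women without the outcome: 400 − 88 = 312
unscreened women with the outcome: 169 − 88 = 81
unscreened women without the outcome: 300 − 81 = 219
risk, screened women = 88/400 = 0.2200
risk, unscreened women = 81/300 = 0.2700
RR = 0.2200 / 0.2700 = 0.81

0.81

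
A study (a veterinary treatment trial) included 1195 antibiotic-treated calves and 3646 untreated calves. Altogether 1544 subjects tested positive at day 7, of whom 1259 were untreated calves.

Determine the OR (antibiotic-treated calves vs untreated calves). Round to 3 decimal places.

antibiotic-treated calves with the outcome: 1544 − 1259 = 285
antibiotic-treated calves without the outcome: 1195 − 285 = 910
untreated calves without the outcome: 3646 − 1259 = 2387
OR = (285 × 2387) / (910 × 1259) = 680295/1145690 ≈ 0.594

0.594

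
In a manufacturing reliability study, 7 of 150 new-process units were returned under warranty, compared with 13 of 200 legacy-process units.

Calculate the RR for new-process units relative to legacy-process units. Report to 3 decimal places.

RR = 0.718

risk, new-process units = 7/150 = 0.04667
risk, legacy-process units = 13/200 = 0.06500
RR = 0.04667 / 0.06500 = 0.718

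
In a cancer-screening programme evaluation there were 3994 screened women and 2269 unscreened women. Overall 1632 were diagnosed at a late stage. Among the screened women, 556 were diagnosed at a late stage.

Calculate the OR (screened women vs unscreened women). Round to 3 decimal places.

OR: 0.179

screened women without the outcome: 3994 − 556 = 3438
unscreened women with the outcome: 1632 − 556 = 1076
unscreened women without the outcome: 2269 − 1076 = 1193
OR = (556 × 1193) / (3438 × 1076) = 663308/3699288 ≈ 0.179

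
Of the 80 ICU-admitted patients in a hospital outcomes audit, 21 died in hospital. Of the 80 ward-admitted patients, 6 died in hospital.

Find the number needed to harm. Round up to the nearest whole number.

risk, ICU-admitted patients = 21/80 = 0.262500
risk, ward-admitted patients = 6/80 = 0.075000
absolute risk difference = 0.187500
1 / 0.187500 = 5.333 → round up → 6

NNH = 6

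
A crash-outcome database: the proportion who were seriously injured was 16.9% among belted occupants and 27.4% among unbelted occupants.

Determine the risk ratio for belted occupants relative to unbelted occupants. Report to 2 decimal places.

RR = 0.1690 / 0.2740 = 0.62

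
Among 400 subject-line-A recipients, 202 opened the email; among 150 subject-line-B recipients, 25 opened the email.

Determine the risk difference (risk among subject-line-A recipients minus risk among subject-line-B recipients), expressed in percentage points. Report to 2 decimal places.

risk, subject-line-A recipients = 202/400 = 0.5050
risk, subject-line-B recipients = 25/150 = 0.1667
risk difference = 0.5050 − 0.1667 = 0.3383 → 33.83 percentage points

RD = 33.83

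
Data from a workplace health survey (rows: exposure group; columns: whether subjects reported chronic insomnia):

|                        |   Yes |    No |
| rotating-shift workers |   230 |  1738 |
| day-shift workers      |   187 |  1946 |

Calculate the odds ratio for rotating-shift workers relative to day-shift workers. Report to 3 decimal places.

1.377

odds, rotating-shift workers = 230/1738 = 0.1323
odds, day-shift workers = 187/1946 = 0.0961
OR = 0.1323 / 0.0961 = 1.377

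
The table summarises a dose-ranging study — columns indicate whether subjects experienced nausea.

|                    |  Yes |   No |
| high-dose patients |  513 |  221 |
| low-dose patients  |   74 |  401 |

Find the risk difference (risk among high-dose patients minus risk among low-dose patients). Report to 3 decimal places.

risk, high-dose patients = 513/734 = 0.6989
risk, low-dose patients = 74/475 = 0.1558
risk difference = 0.6989 − 0.1558 = 0.543

0.543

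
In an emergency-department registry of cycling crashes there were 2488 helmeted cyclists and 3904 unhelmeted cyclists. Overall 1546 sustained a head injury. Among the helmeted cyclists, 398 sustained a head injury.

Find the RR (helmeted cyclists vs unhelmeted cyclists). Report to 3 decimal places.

helmeted cyclists without the outcome: 2488 − 398 = 2090
unhelmeted cyclists with the outcome: 1546 − 398 = 1148
unhelmeted cyclists without the outcome: 3904 − 1148 = 2756
risk, helmeted cyclists = 398/2488 = 0.1600
risk, unhelmeted cyclists = 1148/3904 = 0.2941
RR = 0.1600 / 0.2941 = 0.544

RR: 0.544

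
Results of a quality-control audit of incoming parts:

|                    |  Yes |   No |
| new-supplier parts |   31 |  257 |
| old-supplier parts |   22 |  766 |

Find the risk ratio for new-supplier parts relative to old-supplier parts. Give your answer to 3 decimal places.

3.855

risk, new-supplier parts = 31/288 = 0.10764
risk, old-supplier parts = 22/788 = 0.02792
RR = 0.10764 / 0.02792 = 3.855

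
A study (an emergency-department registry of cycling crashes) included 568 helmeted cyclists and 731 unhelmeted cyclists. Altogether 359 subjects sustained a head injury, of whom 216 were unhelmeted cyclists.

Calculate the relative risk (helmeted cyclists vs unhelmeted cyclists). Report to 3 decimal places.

helmeted cyclists with the outcome: 359 − 216 = 143
helmeted cyclists without the outcome: 568 − 143 = 425
unhelmeted cyclists without the outcome: 731 − 216 = 515
risk, helmeted cyclists = 143/568 = 0.2518
risk, unhelmeted cyclists = 216/731 = 0.2955
RR = 0.2518 / 0.2955 = 0.852

0.852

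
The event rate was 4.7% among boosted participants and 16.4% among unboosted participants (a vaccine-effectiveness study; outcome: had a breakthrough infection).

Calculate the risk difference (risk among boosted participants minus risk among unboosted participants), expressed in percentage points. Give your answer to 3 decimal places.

-11.700

risk difference = 0.04700 − 0.16400 = -0.11700 → -11.700 percentage points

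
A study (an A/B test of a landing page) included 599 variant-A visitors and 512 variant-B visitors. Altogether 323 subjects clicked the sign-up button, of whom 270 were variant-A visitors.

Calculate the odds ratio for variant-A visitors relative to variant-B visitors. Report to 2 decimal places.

variant-A visitors without the outcome: 599 − 270 = 329
variant-B visitors with the outcome: 323 − 270 = 53
variant-B visitors without the outcome: 512 − 53 = 459
odds, variant-A visitors = 270/329 = 0.8207
odds, variant-B visitors = 53/459 = 0.1155
OR = 0.8207 / 0.1155 = 7.11

7.11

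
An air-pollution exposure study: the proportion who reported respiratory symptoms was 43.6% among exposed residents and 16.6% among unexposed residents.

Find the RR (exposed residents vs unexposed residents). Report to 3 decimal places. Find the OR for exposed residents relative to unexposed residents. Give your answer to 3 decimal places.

RR = 0.4360 / 0.1660 = 2.627
odds, exposed residents = 0.4360/0.5640 = 0.7730
odds, unexposed residents = 0.1660/0.8340 = 0.1990
OR = 0.7730 / 0.1990 = 3.884

RR = 2.627; OR = 3.884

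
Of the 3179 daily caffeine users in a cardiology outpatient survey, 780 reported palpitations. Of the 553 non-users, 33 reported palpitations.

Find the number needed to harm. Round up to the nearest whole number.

risk, daily caffeine users = 780/3179 = 0.245360
risk, non-users = 33/553 = 0.059675
absolute risk difference = 0.185686
1 / 0.185686 = 5.385 → round up → 6

NNH ≈ 6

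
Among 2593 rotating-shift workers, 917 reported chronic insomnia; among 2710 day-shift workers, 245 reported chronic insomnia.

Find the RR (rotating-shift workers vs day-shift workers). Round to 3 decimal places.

RR ≈ 3.912

risk, rotating-shift workers = 917/2593 = 0.3536
risk, day-shift workers = 245/2710 = 0.0904
RR = 0.3536 / 0.0904 = 3.912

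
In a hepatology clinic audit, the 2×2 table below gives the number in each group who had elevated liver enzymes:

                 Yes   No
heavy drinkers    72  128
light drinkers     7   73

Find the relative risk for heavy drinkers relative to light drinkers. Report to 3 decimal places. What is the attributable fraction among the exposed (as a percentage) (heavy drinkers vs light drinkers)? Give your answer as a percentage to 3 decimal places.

risk, heavy drinkers = 72/200 = 0.3600
risk, light drinkers = 7/80 = 0.0875
RR = 0.3600 / 0.0875 = 4.114
AR% = (0.3600 − 0.0875) / 0.3600 = 0.7569 → 75.694%

RR = 4.114; AR% = 75.694%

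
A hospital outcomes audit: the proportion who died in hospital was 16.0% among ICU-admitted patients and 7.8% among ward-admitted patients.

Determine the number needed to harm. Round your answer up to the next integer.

absolute risk difference = 0.082000
1 / 0.082000 = 12.195 → round up → 13

13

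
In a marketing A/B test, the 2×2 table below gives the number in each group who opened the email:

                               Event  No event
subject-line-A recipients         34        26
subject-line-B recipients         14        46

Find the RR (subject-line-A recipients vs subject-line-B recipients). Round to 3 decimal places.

2.429

risk, subject-line-A recipients = 34/60 = 0.5667
risk, subject-line-B recipients = 14/60 = 0.2333
RR = 0.5667 / 0.2333 = 2.429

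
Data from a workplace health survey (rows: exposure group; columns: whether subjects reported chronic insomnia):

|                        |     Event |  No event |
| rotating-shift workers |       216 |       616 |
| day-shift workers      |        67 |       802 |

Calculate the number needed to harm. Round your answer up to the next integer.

6

risk, rotating-shift workers = 216/832 = 0.259615
risk, day-shift workers = 67/869 = 0.077100
absolute risk difference = 0.182515
1 / 0.182515 = 5.479 → round up → 6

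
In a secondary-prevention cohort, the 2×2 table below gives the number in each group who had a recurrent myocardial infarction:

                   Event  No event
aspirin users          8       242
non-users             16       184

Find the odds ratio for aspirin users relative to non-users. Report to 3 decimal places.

odds, aspirin users = 8/242 = 0.03306
odds, non-users = 16/184 = 0.08696
OR = 0.03306 / 0.08696 = 0.380

0.380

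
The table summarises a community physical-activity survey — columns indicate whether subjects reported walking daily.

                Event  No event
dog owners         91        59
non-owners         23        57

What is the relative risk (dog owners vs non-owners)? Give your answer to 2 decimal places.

RR ≈ 2.11

risk, dog owners = 91/150 = 0.6067
risk, non-owners = 23/80 = 0.2875
RR = 0.6067 / 0.2875 = 2.11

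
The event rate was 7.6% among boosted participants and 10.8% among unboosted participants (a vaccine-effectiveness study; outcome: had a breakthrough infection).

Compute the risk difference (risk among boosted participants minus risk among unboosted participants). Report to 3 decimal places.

risk difference = 0.0760 − 0.1080 = -0.032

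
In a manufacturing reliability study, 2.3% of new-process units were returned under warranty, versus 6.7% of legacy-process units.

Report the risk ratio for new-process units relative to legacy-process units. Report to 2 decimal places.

RR = 0.02300 / 0.06700 = 0.34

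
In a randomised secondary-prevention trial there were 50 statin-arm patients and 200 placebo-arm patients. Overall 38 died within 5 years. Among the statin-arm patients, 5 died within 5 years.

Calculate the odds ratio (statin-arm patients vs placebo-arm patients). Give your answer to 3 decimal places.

0.562

statin-arm patients without the outcome: 50 − 5 = 45
placebo-arm patients with the outcome: 38 − 5 = 33
placebo-arm patients without the outcome: 200 − 33 = 167
OR = (5 × 167) / (45 × 33) = 835/1485 ≈ 0.562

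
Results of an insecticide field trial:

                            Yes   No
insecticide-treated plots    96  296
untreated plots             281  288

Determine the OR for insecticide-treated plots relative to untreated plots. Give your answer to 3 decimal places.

OR = (96 × 288) / (296 × 281) = 27648/83176 ≈ 0.332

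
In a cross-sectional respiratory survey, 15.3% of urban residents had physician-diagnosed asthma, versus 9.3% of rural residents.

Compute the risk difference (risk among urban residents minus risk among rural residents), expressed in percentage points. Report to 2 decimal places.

risk difference = 0.1530 − 0.0930 = 0.0600 → 6.00 percentage points

6.00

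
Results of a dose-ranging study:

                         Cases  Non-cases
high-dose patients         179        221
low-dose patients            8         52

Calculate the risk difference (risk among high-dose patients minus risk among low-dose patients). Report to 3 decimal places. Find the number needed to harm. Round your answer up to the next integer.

risk, high-dose patients = 179/400 = 0.4475
risk, low-dose patients = 8/60 = 0.1333
risk difference = 0.4475 − 0.1333 = 0.314
absolute risk difference = 0.314167
1 / 0.314167 = 3.183 → round up → 4

RD = 0.314; NNH = 4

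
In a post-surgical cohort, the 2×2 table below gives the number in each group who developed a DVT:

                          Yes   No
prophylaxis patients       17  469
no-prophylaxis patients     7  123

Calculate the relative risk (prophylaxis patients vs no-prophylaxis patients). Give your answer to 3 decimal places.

RR = 0.650

risk, prophylaxis patients = 17/486 = 0.03498
risk, no-prophylaxis patients = 7/130 = 0.05385
RR = 0.03498 / 0.05385 = 0.650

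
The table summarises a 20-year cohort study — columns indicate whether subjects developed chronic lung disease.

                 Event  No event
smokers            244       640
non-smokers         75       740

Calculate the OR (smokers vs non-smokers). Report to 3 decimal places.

OR = (244 × 740) / (640 × 75) = 180560/48000 ≈ 3.762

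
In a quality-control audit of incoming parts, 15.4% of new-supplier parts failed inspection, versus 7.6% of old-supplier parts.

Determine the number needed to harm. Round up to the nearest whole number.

13

absolute risk difference = 0.078000
1 / 0.078000 = 12.821 → round up → 13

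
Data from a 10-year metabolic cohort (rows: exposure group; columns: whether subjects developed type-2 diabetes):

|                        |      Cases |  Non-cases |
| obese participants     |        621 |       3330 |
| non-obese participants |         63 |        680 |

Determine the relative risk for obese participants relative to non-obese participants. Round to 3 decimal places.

risk, obese participants = 621/3951 = 0.1572
risk, non-obese participants = 63/743 = 0.0848
RR = 0.1572 / 0.0848 = 1.854

1.854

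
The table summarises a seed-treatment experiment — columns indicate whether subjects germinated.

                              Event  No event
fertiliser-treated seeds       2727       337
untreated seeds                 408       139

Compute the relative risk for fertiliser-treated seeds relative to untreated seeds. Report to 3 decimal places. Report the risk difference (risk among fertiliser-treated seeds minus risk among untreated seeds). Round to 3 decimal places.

RR = 1.193; RD = 0.144

risk, fertiliser-treated seeds = 2727/3064 = 0.8900
risk, untreated seeds = 408/547 = 0.7459
RR = 0.8900 / 0.7459 = 1.193
risk difference = 0.8900 − 0.7459 = 0.144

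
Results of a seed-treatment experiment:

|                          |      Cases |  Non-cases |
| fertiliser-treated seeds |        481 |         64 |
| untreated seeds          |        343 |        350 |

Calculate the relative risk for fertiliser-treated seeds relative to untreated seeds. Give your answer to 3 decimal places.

risk, fertiliser-treated seeds = 481/545 = 0.8826
risk, untreated seeds = 343/693 = 0.4949
RR = 0.8826 / 0.4949 = 1.783

RR: 1.783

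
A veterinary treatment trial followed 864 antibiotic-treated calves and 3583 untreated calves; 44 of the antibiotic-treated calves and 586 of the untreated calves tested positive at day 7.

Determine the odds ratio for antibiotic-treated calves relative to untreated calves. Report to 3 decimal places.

OR = (44 × 2997) / (820 × 586) = 131868/480520 ≈ 0.274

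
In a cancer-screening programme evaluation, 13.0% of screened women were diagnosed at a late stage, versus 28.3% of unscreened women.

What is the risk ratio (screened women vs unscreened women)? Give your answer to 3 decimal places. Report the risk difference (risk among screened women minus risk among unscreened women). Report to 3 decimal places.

RR = 0.459; RD = -0.153

RR = 0.1300 / 0.2830 = 0.459
risk difference = 0.1300 − 0.2830 = -0.153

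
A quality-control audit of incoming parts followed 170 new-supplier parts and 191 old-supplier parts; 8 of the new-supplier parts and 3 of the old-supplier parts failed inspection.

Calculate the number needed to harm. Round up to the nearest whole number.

risk, new-supplier parts = 8/170 = 0.047059
risk, old-supplier parts = 3/191 = 0.015707
absolute risk difference = 0.031352
1 / 0.031352 = 31.896 → round up → 32

NNH: 32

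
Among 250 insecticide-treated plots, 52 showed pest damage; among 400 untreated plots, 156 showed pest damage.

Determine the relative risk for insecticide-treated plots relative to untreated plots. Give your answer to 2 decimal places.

risk, insecticide-treated plots = 52/250 = 0.2080
risk, untreated plots = 156/400 = 0.3900
RR = 0.2080 / 0.3900 = 0.53

0.53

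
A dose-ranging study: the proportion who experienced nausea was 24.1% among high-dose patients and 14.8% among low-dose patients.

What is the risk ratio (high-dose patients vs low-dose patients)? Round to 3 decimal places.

RR = 0.2410 / 0.1480 = 1.628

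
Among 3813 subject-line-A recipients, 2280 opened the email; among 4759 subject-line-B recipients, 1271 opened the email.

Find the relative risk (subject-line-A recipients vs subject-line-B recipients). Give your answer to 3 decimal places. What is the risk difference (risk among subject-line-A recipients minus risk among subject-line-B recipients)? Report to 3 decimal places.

RR = 2.239; RD = 0.331

risk, subject-line-A recipients = 2280/3813 = 0.5980
risk, subject-line-B recipients = 1271/4759 = 0.2671
RR = 0.5980 / 0.2671 = 2.239
risk difference = 0.5980 − 0.2671 = 0.331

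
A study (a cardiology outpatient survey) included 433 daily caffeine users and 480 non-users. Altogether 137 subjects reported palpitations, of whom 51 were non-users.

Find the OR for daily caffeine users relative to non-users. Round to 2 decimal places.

daily caffeine users with the outcome: 137 − 51 = 86
daily caffeine users without the outcome: 433 − 86 = 347
non-users without the outcome: 480 − 51 = 429
odds, daily caffeine users = 86/347 = 0.2478
odds, non-users = 51/429 = 0.1189
OR = 0.2478 / 0.1189 = 2.08

OR: 2.08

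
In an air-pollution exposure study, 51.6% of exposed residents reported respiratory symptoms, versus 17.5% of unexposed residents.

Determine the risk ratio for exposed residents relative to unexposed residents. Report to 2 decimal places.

RR = 0.5160 / 0.1750 = 2.95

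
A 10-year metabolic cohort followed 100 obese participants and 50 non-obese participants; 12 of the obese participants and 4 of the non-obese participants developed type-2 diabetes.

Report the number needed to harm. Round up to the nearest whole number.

risk, obese participants = 12/100 = 0.120000
risk, non-obese participants = 4/50 = 0.080000
absolute risk difference = 0.040000
1 / 0.040000 = 25.000 → round up → 25

25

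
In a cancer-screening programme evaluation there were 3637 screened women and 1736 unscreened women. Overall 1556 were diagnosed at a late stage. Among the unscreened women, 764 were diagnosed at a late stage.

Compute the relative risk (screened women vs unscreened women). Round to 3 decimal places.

screened women with the outcome: 1556 − 764 = 792
screened women without the outcome: 3637 − 792 = 2845
unscreened women without the outcome: 1736 − 764 = 972
risk, screened women = 792/3637 = 0.2178
risk, unscreened women = 764/1736 = 0.4401
RR = 0.2178 / 0.4401 = 0.495

RR: 0.495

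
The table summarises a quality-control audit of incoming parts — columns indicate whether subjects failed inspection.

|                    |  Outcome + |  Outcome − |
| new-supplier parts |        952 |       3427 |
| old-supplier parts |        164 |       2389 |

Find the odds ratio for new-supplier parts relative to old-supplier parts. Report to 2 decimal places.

OR = (952 × 2389) / (3427 × 164) = 2274328/562028 ≈ 4.05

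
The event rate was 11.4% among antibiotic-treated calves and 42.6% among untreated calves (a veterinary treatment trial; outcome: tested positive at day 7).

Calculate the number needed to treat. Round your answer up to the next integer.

4

absolute risk difference = 0.312000
1 / 0.312000 = 3.205 → round up → 4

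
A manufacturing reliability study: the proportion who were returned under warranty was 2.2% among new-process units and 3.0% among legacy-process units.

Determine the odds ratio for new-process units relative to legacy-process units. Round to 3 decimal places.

OR ≈ 0.727

odds, new-process units = 0.02200/0.97800 = 0.02249
odds, legacy-process units = 0.03000/0.97000 = 0.03093
OR = 0.02249 / 0.03093 = 0.727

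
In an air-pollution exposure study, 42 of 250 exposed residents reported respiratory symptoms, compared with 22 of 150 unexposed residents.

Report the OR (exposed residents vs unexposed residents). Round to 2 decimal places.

OR = (42 × 128) / (208 × 22) = 5376/4576 ≈ 1.17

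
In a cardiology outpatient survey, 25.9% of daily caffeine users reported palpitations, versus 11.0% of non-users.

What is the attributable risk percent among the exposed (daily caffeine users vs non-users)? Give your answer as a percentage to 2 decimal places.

AR% = (0.2590 − 0.1100) / 0.2590 = 0.5753 → 57.53%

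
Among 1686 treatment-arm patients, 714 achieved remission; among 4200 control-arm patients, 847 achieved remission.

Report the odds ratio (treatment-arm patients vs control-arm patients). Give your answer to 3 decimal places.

2.908

odds, treatment-arm patients = 714/972 = 0.7346
odds, control-arm patients = 847/3353 = 0.2526
OR = 0.7346 / 0.2526 = 2.908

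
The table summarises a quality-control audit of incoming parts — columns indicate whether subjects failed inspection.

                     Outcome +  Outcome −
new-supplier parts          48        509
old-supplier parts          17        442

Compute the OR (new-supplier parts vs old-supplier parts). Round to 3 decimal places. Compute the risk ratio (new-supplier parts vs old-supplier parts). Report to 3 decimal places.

odds, new-supplier parts = 48/509 = 0.09430
odds, old-supplier parts = 17/442 = 0.03846
OR = 0.09430 / 0.03846 = 2.452
risk, new-supplier parts = 48/557 = 0.08618
risk, old-supplier parts = 17/459 = 0.03704
RR = 0.08618 / 0.03704 = 2.327

OR = 2.452; RR = 2.327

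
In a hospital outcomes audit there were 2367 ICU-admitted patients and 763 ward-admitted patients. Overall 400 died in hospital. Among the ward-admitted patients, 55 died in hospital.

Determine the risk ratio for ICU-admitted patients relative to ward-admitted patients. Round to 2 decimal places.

RR = 2.02

ICU-admitted patients with the outcome: 400 − 55 = 345
ICU-admitted patients without the outcome: 2367 − 345 = 2022
ward-admitted patients without the outcome: 763 − 55 = 708
risk, ICU-admitted patients = 345/2367 = 0.1458
risk, ward-admitted patients = 55/763 = 0.0721
RR = 0.1458 / 0.0721 = 2.02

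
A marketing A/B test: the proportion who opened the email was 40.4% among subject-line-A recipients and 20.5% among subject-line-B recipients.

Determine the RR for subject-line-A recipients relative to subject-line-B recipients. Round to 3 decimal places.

RR = 0.4040 / 0.2050 = 1.971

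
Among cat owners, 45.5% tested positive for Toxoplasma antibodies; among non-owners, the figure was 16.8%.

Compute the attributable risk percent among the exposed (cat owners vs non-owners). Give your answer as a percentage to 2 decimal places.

AR% = (0.4550 − 0.1680) / 0.4550 = 0.6308 → 63.08%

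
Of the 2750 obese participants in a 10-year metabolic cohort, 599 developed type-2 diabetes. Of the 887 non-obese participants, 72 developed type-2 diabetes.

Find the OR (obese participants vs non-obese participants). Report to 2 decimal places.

OR = (599 × 815) / (2151 × 72) = 488185/154872 ≈ 3.15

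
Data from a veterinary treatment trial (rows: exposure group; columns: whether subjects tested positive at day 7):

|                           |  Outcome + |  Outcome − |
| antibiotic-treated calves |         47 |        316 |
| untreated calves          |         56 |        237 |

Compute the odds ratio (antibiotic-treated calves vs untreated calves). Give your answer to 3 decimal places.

OR = (47 × 237) / (316 × 56) = 11139/17696 ≈ 0.629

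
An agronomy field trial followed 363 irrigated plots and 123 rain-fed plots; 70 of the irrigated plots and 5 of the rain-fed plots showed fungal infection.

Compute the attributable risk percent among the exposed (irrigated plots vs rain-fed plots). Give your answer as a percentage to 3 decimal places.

AR% ≈ 78.920%

risk, irrigated plots = 70/363 = 0.19284
risk, rain-fed plots = 5/123 = 0.04065
AR% = (0.19284 − 0.04065) / 0.19284 = 0.7892 → 78.920%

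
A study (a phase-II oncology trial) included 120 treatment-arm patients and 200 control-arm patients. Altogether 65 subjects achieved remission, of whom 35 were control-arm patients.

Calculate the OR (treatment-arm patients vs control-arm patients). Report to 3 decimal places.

treatment-arm patients with the outcome: 65 − 35 = 30
treatment-arm patients without the outcome: 120 − 30 = 90
control-arm patients without the outcome: 200 − 35 = 165
odds, treatment-arm patients = 30/90 = 0.3333
odds, control-arm patients = 35/165 = 0.2121
OR = 0.3333 / 0.2121 = 1.571

OR ≈ 1.571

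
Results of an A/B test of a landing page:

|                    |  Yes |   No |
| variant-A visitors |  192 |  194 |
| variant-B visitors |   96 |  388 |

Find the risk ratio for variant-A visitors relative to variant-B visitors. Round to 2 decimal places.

RR = 2.51

risk, variant-A visitors = 192/386 = 0.4974
risk, variant-B visitors = 96/484 = 0.1983
RR = 0.4974 / 0.1983 = 2.51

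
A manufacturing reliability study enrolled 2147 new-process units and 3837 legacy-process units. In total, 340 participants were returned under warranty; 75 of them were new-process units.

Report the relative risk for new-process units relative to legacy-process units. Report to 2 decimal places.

new-process units without the outcome: 2147 − 75 = 2072
legacy-process units with the outcome: 340 − 75 = 265
legacy-process units without the outcome: 3837 − 265 = 3572
risk, new-process units = 75/2147 = 0.03493
risk, legacy-process units = 265/3837 = 0.06906
RR = 0.03493 / 0.06906 = 0.51

RR ≈ 0.51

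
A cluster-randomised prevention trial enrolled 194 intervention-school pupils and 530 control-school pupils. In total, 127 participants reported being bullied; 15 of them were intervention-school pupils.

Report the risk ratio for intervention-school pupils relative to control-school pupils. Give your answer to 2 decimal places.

intervention-school pupils without the outcome: 194 − 15 = 179
control-school pupils with the outcome: 127 − 15 = 112
control-school pupils without the outcome: 530 − 112 = 418
risk, intervention-school pupils = 15/194 = 0.0773
risk, control-school pupils = 112/530 = 0.2113
RR = 0.0773 / 0.2113 = 0.37

0.37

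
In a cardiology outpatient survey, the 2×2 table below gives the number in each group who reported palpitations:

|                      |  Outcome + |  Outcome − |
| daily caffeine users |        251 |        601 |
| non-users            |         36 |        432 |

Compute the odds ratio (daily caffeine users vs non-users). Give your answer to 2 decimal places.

OR = (251 × 432) / (601 × 36) = 108432/21636 ≈ 5.01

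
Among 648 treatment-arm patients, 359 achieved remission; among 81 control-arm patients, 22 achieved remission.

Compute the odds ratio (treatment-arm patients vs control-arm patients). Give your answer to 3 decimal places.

OR = (359 × 59) / (289 × 22) = 21181/6358 ≈ 3.331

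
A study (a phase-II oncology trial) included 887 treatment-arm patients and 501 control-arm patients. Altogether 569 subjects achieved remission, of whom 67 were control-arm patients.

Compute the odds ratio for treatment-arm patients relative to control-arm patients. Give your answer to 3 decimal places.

OR = 8.446

treatment-arm patients with the outcome: 569 − 67 = 502
treatment-arm patients without the outcome: 887 − 502 = 385
control-arm patients without the outcome: 501 − 67 = 434
OR = (502 × 434) / (385 × 67) = 217868/25795 ≈ 8.446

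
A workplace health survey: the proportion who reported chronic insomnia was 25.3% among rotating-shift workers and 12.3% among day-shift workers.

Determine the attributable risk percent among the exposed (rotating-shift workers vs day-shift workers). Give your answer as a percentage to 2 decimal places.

AR% = (0.2530 − 0.1230) / 0.2530 = 0.5138 → 51.38%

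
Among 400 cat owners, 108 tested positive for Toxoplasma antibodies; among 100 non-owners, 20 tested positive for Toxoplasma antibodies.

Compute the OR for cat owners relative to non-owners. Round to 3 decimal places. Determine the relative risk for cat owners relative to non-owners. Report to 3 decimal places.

OR = (108 × 80) / (292 × 20) = 8640/5840 ≈ 1.479
risk, cat owners = 108/400 = 0.2700
risk, non-owners = 20/100 = 0.2000
RR = 0.2700 / 0.2000 = 1.350

OR = 1.479; RR = 1.350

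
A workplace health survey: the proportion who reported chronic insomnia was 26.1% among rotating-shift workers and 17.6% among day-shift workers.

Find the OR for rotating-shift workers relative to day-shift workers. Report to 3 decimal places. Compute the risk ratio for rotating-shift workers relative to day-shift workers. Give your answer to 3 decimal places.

odds, rotating-shift workers = 0.2610/0.7390 = 0.3532
odds, day-shift workers = 0.1760/0.8240 = 0.2136
OR = 0.3532 / 0.2136 = 1.654
RR = 0.2610 / 0.1760 = 1.483

OR = 1.654; RR = 1.483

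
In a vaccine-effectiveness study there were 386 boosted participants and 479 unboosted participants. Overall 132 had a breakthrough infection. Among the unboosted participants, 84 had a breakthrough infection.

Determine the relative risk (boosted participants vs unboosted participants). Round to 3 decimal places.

RR = 0.709

boosted participants with the outcome: 132 − 84 = 48
boosted participants without the outcome: 386 − 48 = 338
unboosted participants without the outcome: 479 − 84 = 395
risk, boosted participants = 48/386 = 0.1244
risk, unboosted participants = 84/479 = 0.1754
RR = 0.1244 / 0.1754 = 0.709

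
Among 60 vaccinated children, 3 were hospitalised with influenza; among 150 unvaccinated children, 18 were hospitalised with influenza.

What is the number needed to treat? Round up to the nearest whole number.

risk, vaccinated children = 3/60 = 0.050000
risk, unvaccinated children = 18/150 = 0.120000
absolute risk difference = 0.070000
1 / 0.070000 = 14.286 → round up → 15

NNT: 15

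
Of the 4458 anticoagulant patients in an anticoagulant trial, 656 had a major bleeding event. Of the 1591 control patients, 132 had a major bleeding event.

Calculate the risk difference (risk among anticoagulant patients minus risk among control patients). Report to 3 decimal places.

RD ≈ 0.064

risk, anticoagulant patients = 656/4458 = 0.1472
risk, control patients = 132/1591 = 0.0830
risk difference = 0.1472 − 0.0830 = 0.064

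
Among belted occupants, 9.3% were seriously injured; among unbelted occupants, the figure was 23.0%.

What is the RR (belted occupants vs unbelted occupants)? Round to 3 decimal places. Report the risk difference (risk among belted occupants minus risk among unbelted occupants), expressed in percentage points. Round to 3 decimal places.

RR = 0.0930 / 0.2300 = 0.404
risk difference = 0.0930 − 0.2300 = -0.1370 → -13.700 percentage points

RR = 0.404; RD = -13.700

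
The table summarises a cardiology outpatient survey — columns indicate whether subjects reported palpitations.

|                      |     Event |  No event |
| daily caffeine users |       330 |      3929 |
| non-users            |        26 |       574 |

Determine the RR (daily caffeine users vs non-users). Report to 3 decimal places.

risk, daily caffeine users = 330/4259 = 0.07748
risk, non-users = 26/600 = 0.04333
RR = 0.07748 / 0.04333 = 1.788

1.788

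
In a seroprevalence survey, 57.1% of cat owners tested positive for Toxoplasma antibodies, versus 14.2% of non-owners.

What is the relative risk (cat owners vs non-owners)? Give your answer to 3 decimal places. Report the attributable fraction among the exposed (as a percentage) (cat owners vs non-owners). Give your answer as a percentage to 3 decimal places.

RR = 4.021; AR% = 75.131%

RR = 0.5710 / 0.1420 = 4.021
AR% = (0.5710 − 0.1420) / 0.5710 = 0.7513 → 75.131%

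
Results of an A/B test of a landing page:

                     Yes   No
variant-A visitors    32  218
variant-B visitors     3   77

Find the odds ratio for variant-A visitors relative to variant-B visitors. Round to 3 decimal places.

OR = (32 × 77) / (218 × 3) = 2464/654 ≈ 3.768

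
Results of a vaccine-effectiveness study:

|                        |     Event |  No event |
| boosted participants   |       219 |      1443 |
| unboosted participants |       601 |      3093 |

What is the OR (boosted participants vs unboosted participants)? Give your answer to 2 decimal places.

odds, boosted participants = 219/1443 = 0.1518
odds, unboosted participants = 601/3093 = 0.1943
OR = 0.1518 / 0.1943 = 0.78

0.78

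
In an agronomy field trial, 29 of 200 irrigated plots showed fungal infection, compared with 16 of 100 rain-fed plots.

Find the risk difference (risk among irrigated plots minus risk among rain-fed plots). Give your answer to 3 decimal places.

risk, irrigated plots = 29/200 = 0.1450
risk, rain-fed plots = 16/100 = 0.1600
risk difference = 0.1450 − 0.1600 = -0.015

RD = -0.015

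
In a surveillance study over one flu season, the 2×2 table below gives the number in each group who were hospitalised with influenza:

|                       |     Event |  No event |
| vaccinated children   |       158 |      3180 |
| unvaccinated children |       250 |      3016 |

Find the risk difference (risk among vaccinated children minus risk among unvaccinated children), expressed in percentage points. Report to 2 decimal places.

RD ≈ -2.92

risk, vaccinated children = 158/3338 = 0.04733
risk, unvaccinated children = 250/3266 = 0.07655
risk difference = 0.04733 − 0.07655 = -0.02921 → -2.92 percentage points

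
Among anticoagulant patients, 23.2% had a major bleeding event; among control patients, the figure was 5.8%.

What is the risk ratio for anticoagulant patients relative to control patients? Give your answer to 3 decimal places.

RR = 0.2320 / 0.0580 = 4.000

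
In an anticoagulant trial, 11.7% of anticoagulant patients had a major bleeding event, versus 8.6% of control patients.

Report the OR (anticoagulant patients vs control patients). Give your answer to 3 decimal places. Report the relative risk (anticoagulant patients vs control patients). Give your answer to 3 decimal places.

OR = 1.408; RR = 1.360

odds, anticoagulant patients = 0.1170/0.8830 = 0.1325
odds, control patients = 0.0860/0.9140 = 0.0941
OR = 0.1325 / 0.0941 = 1.408
RR = 0.1170 / 0.0860 = 1.360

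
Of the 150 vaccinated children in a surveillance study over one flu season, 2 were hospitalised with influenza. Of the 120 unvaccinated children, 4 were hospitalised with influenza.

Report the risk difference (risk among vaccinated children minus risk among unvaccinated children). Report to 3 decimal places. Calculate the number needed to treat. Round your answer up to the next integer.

risk, vaccinated children = 2/150 = 0.01333
risk, unvaccinated children = 4/120 = 0.03333
risk difference = 0.01333 − 0.03333 = -0.020
absolute risk difference = 0.020000
1 / 0.020000 = 50.000 → round up → 50

RD = -0.020; NNT = 50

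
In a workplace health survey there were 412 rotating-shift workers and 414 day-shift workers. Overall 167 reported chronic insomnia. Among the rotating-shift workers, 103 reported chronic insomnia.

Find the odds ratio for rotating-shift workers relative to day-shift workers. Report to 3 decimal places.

rotating-shift workers without the outcome: 412 − 103 = 309
day-shift workers with the outcome: 167 − 103 = 64
day-shift workers without the outcome: 414 − 64 = 350
OR = (103 × 350) / (309 × 64) = 36050/19776 ≈ 1.823

1.823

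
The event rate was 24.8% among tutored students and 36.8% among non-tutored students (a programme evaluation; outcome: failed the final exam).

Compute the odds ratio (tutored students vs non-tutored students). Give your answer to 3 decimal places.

OR = 0.566

odds, tutored students = 0.2480/0.7520 = 0.3298
odds, non-tutored students = 0.3680/0.6320 = 0.5823
OR = 0.3298 / 0.5823 = 0.566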